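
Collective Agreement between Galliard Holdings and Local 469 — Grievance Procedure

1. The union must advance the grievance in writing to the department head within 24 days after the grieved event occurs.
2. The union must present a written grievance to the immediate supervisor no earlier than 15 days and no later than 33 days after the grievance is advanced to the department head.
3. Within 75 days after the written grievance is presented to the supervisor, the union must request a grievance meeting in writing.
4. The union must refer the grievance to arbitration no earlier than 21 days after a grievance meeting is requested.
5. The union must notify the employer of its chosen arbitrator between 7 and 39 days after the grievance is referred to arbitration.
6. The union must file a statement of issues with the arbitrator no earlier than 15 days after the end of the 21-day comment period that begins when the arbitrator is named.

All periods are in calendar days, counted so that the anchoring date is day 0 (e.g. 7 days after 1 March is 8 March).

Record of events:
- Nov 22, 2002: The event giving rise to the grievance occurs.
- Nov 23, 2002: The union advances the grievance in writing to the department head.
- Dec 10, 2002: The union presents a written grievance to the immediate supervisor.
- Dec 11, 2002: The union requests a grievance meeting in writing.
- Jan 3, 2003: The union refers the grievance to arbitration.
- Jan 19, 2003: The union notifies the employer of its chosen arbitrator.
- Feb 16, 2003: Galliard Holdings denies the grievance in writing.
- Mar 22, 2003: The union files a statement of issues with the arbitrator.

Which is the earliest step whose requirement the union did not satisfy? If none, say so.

Step 1 — counting 24 days from Nov 22, 2002 (when the grieved event occurs) gives a deadline of Dec 16, 2002; Nov 23, 2002 is within that limit.
Step 2 — 15 and 33 days from Nov 23, 2002 (when the grievance is advanced to the department head) are Dec 8, 2002 and Dec 26, 2002 respectively; Dec 10, 2002 falls inside that range.
Step 3 — counting 75 days from Dec 10, 2002 (when the written grievance is presented to the supervisor) gives a deadline of Feb 23, 2003; done Dec 11, 2002 — timely.
Step 4 — must wait 21 days from Dec 11, 2002 (when a grievance meeting is requested), so not before Jan 1, 2003; Jan 3, 2003 is on or after that date.
Step 5 — 7 and 39 days from Jan 3, 2003 (when the grievance is referred to arbitration) are Jan 10, 2003 and Feb 11, 2003 respectively; Jan 19, 2003 falls inside that range.
Step 6 — must wait 15 days from Feb 9, 2003 (end of the 21-day comment period, which began when the arbitrator is named on Jan 19, 2003), so not before Feb 24, 2003; done Mar 22, 2003 — permitted.

None — every step was satisfied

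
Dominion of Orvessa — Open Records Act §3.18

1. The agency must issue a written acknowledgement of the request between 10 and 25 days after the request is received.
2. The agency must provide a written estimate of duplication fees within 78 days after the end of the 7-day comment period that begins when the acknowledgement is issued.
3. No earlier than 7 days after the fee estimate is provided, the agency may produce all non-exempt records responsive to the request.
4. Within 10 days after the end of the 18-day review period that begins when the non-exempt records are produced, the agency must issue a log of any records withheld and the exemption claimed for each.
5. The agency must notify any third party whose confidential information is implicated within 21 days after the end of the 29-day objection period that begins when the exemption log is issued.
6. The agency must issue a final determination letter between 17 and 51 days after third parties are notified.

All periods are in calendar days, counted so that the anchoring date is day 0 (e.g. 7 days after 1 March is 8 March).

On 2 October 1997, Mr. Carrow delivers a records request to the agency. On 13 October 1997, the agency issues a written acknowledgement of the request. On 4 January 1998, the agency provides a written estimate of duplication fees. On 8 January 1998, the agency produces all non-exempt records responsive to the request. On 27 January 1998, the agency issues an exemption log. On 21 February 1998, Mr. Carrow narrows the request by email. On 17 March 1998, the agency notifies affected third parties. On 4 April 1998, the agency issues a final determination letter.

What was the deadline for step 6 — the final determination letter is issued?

Step 6 runs from 17 March 1998, when third parties are notified. The window is 17–51 days after 17 March 1998; it closes on 7 May 1998.

7 May 1998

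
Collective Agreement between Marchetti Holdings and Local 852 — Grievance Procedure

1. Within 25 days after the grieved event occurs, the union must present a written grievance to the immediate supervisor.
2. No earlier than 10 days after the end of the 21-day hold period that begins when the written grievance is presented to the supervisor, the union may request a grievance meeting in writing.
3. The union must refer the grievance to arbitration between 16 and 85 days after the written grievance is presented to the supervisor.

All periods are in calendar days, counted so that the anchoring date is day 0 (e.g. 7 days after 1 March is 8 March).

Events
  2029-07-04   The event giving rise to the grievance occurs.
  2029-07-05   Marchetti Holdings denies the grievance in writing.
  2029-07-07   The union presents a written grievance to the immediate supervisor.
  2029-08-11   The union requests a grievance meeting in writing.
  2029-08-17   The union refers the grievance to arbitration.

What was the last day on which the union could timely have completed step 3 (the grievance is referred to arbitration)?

2029-09-30

Step 3 runs from 2029-07-07, when the written grievance is presented to the supervisor. The window is 16–85 days after 2029-07-07; it closes on 2029-09-30.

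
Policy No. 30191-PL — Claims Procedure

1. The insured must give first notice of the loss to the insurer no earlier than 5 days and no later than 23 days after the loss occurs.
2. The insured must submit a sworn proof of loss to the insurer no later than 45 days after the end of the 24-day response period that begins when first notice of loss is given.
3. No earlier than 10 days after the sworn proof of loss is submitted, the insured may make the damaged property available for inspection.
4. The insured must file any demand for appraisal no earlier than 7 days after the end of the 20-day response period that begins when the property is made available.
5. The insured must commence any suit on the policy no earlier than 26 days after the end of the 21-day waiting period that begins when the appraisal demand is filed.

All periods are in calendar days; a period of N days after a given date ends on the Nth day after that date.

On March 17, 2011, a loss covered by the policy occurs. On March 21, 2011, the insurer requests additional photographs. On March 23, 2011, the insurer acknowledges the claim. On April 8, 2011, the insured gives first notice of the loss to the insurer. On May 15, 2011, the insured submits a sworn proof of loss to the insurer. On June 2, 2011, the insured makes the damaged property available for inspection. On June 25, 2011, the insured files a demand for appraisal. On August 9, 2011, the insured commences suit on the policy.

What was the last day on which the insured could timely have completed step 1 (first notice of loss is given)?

April 9, 2011

Step 1 runs from March 17, 2011, when the loss occurs. The window is 5–23 days after March 17, 2011; it closes on April 9, 2011.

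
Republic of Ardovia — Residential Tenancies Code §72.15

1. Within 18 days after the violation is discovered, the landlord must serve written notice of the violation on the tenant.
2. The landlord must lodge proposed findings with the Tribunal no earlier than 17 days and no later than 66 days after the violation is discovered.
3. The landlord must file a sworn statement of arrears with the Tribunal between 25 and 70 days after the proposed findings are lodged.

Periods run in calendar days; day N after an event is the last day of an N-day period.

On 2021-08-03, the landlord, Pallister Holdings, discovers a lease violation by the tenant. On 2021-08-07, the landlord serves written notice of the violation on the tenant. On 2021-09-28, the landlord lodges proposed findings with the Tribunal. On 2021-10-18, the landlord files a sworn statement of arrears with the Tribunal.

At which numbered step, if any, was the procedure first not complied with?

Step 3

Step 1: 18 days after 2021-08-03 (when the violation is discovered) is 2021-08-21; completed 2021-08-07, before the deadline.
Step 2: the window is 17–66 days after 2021-08-03 (when the violation is discovered), so 2021-08-20 through 2021-10-08; done 2021-09-28, which is between those dates.
Step 3: the window is 25–70 days after 2021-09-28 (when the proposed findings are lodged), so 2021-10-23 through 2021-12-07; 2021-10-18 is 5 days too early.
No need to go further; step 3 was not satisfied.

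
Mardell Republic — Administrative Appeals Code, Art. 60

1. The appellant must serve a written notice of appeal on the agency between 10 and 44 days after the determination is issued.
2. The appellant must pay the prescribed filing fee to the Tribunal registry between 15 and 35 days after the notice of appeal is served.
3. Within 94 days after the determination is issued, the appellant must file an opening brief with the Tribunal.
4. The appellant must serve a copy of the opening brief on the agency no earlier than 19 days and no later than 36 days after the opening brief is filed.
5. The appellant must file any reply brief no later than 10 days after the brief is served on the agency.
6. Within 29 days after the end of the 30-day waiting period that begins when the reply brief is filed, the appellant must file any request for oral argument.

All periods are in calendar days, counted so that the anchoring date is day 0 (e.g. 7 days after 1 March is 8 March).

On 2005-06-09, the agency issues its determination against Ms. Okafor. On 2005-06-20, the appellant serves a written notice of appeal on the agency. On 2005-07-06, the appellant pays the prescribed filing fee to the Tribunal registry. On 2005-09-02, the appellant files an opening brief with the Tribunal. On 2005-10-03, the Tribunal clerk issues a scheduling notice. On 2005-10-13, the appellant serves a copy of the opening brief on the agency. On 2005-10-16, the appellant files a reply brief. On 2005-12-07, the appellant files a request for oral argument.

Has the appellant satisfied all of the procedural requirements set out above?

No

(1) the permitted window runs from 2005-06-09 + 10 = 2005-06-19 to 2005-06-09 + 44 = 2005-07-23; 2005-06-20 falls inside that range.
(2) the permitted window runs from 2005-06-20 + 15 = 2005-07-05 to 2005-06-20 + 35 = 2005-07-25; 2005-07-06 falls inside that range.
(3) due by 2005-06-09 + 94 days = 2005-09-11; completed 2005-09-02, before the deadline.
(4) the permitted window runs from 2005-09-02 + 19 = 2005-09-21 to 2005-09-02 + 36 = 2005-10-08; 2005-10-13 is 5 days past the end of the window.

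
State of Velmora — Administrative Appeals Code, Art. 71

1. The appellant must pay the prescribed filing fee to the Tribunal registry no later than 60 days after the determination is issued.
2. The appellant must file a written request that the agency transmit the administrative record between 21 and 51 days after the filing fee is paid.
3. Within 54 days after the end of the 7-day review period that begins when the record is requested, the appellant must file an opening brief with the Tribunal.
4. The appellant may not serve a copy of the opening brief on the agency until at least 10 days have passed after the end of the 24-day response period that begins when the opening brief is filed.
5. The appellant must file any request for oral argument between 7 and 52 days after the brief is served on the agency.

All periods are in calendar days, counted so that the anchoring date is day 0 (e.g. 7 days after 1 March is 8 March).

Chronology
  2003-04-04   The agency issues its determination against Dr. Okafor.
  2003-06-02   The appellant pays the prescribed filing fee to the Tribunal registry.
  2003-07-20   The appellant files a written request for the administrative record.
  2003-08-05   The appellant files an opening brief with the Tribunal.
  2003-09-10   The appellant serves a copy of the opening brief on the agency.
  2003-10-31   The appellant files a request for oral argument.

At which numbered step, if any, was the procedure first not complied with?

None — every step was satisfied

Step 1 — counting 60 days from 2003-04-04 (when the determination is issued) gives a deadline of 2003-06-03; 2003-06-02 is within that limit.
Step 2 — 21 and 51 days from 2003-06-02 (when the filing fee is paid) are 2003-06-23 and 2003-07-23 respectively; done 2003-07-20 — within the window.
Step 3 — counting 54 days from 2003-07-27 (end of the 7-day review period, which began when the record is requested on 2003-07-20) gives a deadline of 2003-09-19; 2003-08-05 is within that limit.
Step 4 — must wait 10 days from 2003-08-29 (end of the 24-day response period, which began when the opening brief is filed on 2003-08-05), so not before 2003-09-08; done 2003-09-10, after the minimum wait.
Step 5 — 7 and 52 days from 2003-09-10 (when the brief is served on the agency) are 2003-09-17 and 2003-11-01 respectively; 2003-10-31 falls inside that range.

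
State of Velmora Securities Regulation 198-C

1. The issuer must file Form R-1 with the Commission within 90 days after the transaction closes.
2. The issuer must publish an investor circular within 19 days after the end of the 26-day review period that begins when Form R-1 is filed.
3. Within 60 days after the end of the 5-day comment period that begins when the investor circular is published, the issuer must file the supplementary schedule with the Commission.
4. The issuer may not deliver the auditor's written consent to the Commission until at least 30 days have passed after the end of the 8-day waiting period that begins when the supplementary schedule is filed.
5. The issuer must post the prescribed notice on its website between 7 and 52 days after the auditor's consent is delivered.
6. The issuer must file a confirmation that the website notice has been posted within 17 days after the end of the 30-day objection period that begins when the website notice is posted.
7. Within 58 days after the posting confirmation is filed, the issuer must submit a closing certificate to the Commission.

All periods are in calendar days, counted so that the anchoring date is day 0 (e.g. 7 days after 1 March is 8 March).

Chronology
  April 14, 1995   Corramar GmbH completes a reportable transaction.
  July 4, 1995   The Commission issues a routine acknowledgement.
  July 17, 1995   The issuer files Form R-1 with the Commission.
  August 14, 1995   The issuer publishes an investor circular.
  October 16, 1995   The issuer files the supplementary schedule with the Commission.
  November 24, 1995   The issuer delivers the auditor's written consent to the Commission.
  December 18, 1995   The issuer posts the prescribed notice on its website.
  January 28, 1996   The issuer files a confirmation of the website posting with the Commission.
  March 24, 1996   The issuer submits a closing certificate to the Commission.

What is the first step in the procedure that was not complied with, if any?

Step 1: 90 days after April 14, 1995 (when the transaction closes) is July 13, 1995; done July 17, 1995 — 4 days late.

Step 1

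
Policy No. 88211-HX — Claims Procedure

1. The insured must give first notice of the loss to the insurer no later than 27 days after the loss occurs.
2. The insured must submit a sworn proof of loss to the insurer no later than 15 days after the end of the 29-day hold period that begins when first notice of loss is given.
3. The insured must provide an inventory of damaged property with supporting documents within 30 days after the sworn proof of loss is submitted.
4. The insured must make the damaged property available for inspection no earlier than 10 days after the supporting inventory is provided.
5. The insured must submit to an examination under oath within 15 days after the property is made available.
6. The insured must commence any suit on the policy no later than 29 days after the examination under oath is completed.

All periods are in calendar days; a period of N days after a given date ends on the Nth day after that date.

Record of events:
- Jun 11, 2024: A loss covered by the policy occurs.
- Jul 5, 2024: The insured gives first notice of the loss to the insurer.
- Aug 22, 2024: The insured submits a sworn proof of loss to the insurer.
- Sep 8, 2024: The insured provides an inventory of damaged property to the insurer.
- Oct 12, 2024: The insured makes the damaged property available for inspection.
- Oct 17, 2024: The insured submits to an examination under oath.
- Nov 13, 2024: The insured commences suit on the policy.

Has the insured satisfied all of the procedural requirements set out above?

No

Step 1 — counting 27 days from Jun 11, 2024 (when the loss occurs) gives a deadline of Jul 8, 2024; Jul 5, 2024 is within that limit.
Step 2 — counting 15 days from Aug 3, 2024 (end of the 29-day hold period, which began when first notice of loss is given on Jul 5, 2024) gives a deadline of Aug 18, 2024; Aug 22, 2024 misses that deadline by 4 days.
No need to go further; step 2 was not satisfied.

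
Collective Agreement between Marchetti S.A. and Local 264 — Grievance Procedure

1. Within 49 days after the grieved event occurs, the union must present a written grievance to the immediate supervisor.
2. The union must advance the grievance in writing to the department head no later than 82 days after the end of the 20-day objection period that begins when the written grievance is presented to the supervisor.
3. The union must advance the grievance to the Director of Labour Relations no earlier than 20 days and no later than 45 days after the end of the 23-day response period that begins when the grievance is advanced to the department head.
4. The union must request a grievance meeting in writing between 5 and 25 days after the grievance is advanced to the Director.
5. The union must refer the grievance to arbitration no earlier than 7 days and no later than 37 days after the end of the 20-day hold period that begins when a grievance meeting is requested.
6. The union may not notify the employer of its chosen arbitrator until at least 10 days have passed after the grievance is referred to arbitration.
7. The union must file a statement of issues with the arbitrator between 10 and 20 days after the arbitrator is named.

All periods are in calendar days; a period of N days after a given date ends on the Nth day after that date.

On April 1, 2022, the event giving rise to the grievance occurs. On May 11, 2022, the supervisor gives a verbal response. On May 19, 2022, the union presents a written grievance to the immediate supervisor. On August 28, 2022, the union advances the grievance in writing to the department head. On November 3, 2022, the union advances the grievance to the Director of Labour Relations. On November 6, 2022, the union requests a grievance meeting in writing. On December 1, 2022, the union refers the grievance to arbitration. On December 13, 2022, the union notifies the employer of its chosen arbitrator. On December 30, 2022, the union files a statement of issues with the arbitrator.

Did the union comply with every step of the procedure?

(1) due by April 1, 2022 + 49 days = May 20, 2022; May 19, 2022 is within that limit.
(2) due by June 8, 2022 + 82 days = August 29, 2022; done August 28, 2022 — timely.
(3) the permitted window runs from September 20, 2022 + 20 = October 10, 2022 to September 20, 2022 + 45 = November 4, 2022; November 3, 2022 falls inside that range.
(4) the permitted window runs from November 3, 2022 + 5 = November 8, 2022 to November 3, 2022 + 25 = November 28, 2022; November 6, 2022 is 2 days too early.

No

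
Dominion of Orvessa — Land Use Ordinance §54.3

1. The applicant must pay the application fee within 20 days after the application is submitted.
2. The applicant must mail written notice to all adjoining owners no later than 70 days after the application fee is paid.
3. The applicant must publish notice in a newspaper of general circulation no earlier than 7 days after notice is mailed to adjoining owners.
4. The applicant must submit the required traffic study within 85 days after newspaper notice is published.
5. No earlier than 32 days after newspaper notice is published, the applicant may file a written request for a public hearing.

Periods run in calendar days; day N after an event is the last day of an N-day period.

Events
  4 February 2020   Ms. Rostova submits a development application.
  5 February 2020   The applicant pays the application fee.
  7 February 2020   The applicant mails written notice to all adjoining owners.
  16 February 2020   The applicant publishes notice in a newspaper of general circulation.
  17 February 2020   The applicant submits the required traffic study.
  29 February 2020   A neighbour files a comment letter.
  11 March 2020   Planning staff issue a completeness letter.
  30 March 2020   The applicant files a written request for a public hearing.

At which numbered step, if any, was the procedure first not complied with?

(1) due by 4 February 2020 + 20 days = 24 February 2020; completed 5 February 2020, before the deadline.
(2) due by 5 February 2020 + 70 days = 15 April 2020; 7 February 2020 is within that limit.
(3) permitted from 7 February 2020 + 7 days = 14 February 2020 onward; done 16 February 2020 — permitted.
(4) due by 16 February 2020 + 85 days = 11 May 2020; 17 February 2020 is within that limit.
(5) permitted from 16 February 2020 + 32 days = 19 March 2020 onward; 30 March 2020 is on or after that date.

None — every step was satisfied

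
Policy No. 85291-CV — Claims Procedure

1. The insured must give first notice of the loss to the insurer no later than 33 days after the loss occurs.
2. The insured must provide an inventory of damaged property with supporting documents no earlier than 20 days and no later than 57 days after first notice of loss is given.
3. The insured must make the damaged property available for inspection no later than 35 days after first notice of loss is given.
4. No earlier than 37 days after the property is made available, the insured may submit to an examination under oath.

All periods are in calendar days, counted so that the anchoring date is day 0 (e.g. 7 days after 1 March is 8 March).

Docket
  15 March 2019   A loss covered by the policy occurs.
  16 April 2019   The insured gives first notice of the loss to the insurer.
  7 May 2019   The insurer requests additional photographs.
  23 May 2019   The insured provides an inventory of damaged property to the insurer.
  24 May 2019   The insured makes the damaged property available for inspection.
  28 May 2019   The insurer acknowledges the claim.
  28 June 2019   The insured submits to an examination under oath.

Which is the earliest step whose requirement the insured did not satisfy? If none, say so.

Step 1 — counting 33 days from 15 March 2019 (when the loss occurs) gives a deadline of 17 April 2019; 16 April 2019 is within that limit.
Step 2 — 20 and 57 days from 16 April 2019 (when first notice of loss is given) are 6 May 2019 and 12 June 2019 respectively; done 23 May 2019 — within the window.
Step 3 — counting 35 days from 16 April 2019 (when first notice of loss is given) gives a deadline of 21 May 2019; 24 May 2019 misses that deadline by 3 days.

Step 3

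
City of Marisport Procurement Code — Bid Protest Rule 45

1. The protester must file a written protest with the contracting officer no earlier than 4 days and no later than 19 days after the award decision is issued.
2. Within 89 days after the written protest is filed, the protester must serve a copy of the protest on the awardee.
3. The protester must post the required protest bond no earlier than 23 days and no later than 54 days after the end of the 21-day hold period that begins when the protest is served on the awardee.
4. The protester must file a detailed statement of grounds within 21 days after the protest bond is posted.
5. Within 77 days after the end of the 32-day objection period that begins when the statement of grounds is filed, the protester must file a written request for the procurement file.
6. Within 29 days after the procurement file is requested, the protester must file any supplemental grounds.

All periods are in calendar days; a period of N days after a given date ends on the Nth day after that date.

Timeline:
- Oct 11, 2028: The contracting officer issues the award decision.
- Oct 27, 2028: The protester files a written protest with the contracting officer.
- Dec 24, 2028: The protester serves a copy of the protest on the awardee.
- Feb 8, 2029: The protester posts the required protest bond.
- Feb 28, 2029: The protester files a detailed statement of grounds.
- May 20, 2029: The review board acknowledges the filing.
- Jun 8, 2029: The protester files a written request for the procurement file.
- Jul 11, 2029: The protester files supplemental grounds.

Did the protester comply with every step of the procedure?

No

Step 1 — 4 and 19 days from Oct 11, 2028 (when the award decision is issued) are Oct 15, 2028 and Oct 30, 2028 respectively; done Oct 27, 2028, which is between those dates.
Step 2 — counting 89 days from Oct 27, 2028 (when the written protest is filed) gives a deadline of Jan 24, 2029; completed Dec 24, 2028, before the deadline.
Step 3 — 23 and 54 days from Jan 14, 2029 (end of the 21-day hold period, which began when the protest is served on the awardee on Dec 24, 2028) are Feb 6, 2029 and Mar 9, 2029 respectively; Feb 8, 2029 falls inside that range.
Step 4 — counting 21 days from Feb 8, 2029 (when the protest bond is posted) gives a deadline of Mar 1, 2029; done Feb 28, 2029 — timely.
Step 5 — counting 77 days from Apr 1, 2029 (end of the 32-day objection period, which began when the statement of grounds is filed on Feb 28, 2029) gives a deadline of Jun 17, 2029; completed Jun 8, 2029, before the deadline.
Step 6 — counting 29 days from Jun 8, 2029 (when the procurement file is requested) gives a deadline of Jul 7, 2029; Jul 11, 2029 misses that deadline by 4 days.
That is the first point of non-compliance.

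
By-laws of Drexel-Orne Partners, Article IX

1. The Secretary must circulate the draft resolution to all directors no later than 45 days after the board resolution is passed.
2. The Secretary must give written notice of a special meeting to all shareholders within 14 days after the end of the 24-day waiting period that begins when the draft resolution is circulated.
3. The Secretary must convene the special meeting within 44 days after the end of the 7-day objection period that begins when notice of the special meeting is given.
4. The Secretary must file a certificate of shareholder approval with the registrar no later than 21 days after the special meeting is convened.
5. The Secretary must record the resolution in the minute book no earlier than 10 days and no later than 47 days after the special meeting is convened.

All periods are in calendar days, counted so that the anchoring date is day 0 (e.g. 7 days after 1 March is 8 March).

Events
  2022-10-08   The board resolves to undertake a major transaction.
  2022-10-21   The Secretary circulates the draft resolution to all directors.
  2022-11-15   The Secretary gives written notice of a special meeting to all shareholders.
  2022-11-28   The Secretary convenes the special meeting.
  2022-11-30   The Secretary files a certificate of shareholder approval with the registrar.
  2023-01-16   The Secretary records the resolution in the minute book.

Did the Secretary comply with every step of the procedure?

No

(1) due by 2022-10-08 + 45 days = 2022-11-22; completed 2022-10-21, before the deadline.
(2) due by 2022-11-14 + 14 days = 2022-11-28; completed 2022-11-15, before the deadline.
(3) due by 2022-11-22 + 44 days = 2023-01-05; 2022-11-28 is within that limit.
(4) due by 2022-11-28 + 21 days = 2022-12-19; done 2022-11-30 — timely.
(5) the permitted window runs from 2022-11-28 + 10 = 2022-12-08 to 2022-11-28 + 47 = 2023-01-14; 2023-01-16 is 2 days past the end of the window.
Later steps need not be reached.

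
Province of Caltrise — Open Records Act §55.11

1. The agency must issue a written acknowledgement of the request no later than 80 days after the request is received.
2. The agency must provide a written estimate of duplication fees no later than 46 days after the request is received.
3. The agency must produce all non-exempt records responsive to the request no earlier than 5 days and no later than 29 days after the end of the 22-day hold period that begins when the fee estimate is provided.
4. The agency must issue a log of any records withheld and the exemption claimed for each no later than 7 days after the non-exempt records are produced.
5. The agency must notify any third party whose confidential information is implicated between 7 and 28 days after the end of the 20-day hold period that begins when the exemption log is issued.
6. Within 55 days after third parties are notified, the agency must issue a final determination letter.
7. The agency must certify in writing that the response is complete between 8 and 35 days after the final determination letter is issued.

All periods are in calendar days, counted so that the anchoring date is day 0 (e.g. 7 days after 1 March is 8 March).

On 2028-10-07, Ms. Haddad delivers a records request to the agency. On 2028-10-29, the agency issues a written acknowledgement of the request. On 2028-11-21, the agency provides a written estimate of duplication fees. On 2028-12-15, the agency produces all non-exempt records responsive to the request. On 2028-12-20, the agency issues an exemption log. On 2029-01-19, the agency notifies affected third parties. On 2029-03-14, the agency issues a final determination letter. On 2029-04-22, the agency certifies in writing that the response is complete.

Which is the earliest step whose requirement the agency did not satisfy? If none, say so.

Step 1: 80 days after 2028-10-07 (when the request is received) is 2028-12-26; done 2028-10-29 — timely.
Step 2: 46 days after 2028-10-07 (when the request is received) is 2028-11-22; completed 2028-11-21, before the deadline.
Step 3: the window is 5–29 days after 2028-12-13 (end of the 22-day hold period, which began when the fee estimate is provided on 2028-11-21), so 2028-12-18 through 2029-01-11; done 2028-12-15 — 3 days before the window opened.
Later steps need not be reached.

Step 3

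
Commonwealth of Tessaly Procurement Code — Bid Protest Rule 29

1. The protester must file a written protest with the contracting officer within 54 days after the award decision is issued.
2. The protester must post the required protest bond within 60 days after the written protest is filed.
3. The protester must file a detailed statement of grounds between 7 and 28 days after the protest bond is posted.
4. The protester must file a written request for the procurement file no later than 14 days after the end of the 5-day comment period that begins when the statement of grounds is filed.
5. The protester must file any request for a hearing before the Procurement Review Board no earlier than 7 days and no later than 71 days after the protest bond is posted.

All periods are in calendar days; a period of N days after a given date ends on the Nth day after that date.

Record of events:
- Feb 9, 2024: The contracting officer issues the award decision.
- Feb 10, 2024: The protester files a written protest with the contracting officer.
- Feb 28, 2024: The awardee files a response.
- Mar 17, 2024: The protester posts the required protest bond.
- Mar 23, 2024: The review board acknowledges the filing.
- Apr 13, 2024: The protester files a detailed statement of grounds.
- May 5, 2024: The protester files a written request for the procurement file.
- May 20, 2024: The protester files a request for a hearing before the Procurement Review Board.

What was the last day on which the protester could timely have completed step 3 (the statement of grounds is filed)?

Step 3 runs from Mar 17, 2024, when the protest bond is posted. The window is 7–28 days after Mar 17, 2024; it closes on Apr 14, 2024.

Apr 14, 2024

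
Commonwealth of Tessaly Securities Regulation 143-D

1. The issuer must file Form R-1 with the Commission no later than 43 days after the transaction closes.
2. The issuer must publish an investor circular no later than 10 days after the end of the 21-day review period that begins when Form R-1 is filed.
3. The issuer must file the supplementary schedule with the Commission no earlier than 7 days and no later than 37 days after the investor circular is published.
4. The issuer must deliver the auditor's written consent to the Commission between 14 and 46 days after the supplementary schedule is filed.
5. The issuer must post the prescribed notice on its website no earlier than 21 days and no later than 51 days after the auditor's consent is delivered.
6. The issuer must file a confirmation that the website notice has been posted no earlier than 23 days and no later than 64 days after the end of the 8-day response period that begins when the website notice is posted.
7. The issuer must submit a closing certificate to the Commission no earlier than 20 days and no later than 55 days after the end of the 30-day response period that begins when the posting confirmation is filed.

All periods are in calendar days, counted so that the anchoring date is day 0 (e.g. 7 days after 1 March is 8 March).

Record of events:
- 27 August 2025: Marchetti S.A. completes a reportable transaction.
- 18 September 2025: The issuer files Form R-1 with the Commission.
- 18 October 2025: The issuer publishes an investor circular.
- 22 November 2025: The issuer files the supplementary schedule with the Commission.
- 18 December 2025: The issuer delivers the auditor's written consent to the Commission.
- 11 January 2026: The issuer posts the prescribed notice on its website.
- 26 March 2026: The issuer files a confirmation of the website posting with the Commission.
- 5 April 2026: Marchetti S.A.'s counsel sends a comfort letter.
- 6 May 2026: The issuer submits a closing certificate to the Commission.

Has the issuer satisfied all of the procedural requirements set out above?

No

Step 1: 43 days after 27 August 2025 (when the transaction closes) is 9 October 2025; completed 18 September 2025, before the deadline.
Step 2: 10 days after 9 October 2025 (end of the 21-day review period, which began when Form R-1 is filed on 18 September 2025) is 19 October 2025; 18 October 2025 is within that limit.
Step 3: the window is 7–37 days after 18 October 2025 (when the investor circular is published), so 25 October 2025 through 24 November 2025; done 22 November 2025 — within the window.
Step 4: the window is 14–46 days after 22 November 2025 (when the supplementary schedule is filed), so 6 December 2025 through 7 January 2026; done 18 December 2025 — within the window.
Step 5: the window is 21–51 days after 18 December 2025 (when the auditor's consent is delivered), so 8 January 2026 through 7 February 2026; 11 January 2026 falls inside that range.
Step 6: the window is 23–64 days after 19 January 2026 (end of the 8-day response period, which began when the website notice is posted on 11 January 2026), so 11 February 2026 through 24 March 2026; done 26 March 2026 — 2 days after the window closed.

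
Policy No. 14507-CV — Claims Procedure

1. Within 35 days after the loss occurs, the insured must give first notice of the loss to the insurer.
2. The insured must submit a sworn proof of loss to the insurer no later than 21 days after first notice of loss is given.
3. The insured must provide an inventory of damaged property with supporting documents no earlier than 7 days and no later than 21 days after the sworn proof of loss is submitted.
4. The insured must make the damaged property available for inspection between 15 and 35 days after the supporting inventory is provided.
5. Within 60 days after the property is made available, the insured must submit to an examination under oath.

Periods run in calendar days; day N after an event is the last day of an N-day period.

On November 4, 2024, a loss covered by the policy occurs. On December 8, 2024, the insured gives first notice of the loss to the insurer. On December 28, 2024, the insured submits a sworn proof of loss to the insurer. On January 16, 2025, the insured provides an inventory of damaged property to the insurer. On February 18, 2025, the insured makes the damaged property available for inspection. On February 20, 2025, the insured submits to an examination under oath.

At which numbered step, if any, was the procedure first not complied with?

Step 1 — counting 35 days from November 4, 2024 (when the loss occurs) gives a deadline of December 9, 2024; done December 8, 2024 — timely.
Step 2 — counting 21 days from December 8, 2024 (when first notice of loss is given) gives a deadline of December 29, 2024; December 28, 2024 is within that limit.
Step 3 — 7 and 21 days from December 28, 2024 (when the sworn proof of loss is submitted) are January 4, 2025 and January 18, 2025 respectively; done January 16, 2025, which is between those dates.
Step 4 — 15 and 35 days from January 16, 2025 (when the supporting inventory is provided) are January 31, 2025 and February 20, 2025 respectively; done February 18, 2025 — within the window.
Step 5 — counting 60 days from February 18, 2025 (when the property is made available) gives a deadline of April 19, 2025; completed February 20, 2025, before the deadline.

None — every step was satisfied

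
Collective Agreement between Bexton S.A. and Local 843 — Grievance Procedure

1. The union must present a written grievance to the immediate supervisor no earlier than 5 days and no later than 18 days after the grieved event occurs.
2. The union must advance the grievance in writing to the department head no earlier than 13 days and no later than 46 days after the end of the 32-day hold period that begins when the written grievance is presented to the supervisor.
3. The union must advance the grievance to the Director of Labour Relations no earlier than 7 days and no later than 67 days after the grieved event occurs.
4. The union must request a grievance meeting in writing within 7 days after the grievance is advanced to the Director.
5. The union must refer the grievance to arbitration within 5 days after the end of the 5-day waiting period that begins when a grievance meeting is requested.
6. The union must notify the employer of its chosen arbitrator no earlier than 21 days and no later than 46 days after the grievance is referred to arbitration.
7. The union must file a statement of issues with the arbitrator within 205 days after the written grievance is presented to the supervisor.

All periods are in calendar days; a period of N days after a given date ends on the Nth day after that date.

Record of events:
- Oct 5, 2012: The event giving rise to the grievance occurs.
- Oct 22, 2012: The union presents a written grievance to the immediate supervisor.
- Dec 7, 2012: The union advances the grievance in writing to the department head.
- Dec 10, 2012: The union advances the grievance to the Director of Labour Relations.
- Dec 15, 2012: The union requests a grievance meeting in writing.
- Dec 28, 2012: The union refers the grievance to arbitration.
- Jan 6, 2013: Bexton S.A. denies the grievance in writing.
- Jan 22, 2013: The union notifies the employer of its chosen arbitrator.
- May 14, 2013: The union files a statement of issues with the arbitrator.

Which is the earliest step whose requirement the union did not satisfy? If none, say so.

Step 5

(1) the permitted window runs from Oct 5, 2012 + 5 = Oct 10, 2012 to Oct 5, 2012 + 18 = Oct 23, 2012; done Oct 22, 2012, which is between those dates.
(2) the permitted window runs from Nov 23, 2012 + 13 = Dec 6, 2012 to Nov 23, 2012 + 46 = Jan 8, 2013; done Dec 7, 2012, which is between those dates.
(3) the permitted window runs from Oct 5, 2012 + 7 = Oct 12, 2012 to Oct 5, 2012 + 67 = Dec 11, 2012; done Dec 10, 2012 — within the window.
(4) due by Dec 10, 2012 + 7 days = Dec 17, 2012; Dec 15, 2012 is within that limit.
(5) due by Dec 20, 2012 + 5 days = Dec 25, 2012; done Dec 28, 2012 — 3 days late.
Later steps need not be reached.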